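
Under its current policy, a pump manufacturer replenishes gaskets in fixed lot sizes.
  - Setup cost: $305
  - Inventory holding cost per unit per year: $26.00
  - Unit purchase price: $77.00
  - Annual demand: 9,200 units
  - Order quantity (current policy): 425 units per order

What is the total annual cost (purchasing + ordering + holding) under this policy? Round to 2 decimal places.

Ordering: D/Q × S = 9,200/425 × $305 = $6,602.35
Holding:  Q/2 × H = 425/2 × $26 = $5,525.00
Purchase cost = D·C = 9,200 × 77 = $708,400.00
Total = $6,602.35 + $5,525.00 + $708,400.00 = $720,527.35

$720,527.35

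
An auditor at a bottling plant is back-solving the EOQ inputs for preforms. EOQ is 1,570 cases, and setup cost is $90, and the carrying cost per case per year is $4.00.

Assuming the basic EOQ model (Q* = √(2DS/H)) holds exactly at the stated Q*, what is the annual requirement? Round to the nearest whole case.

Since Q* = (2DS/H)^½, squaring gives Q*²·H = 2DS.
D = Q²H / (2S) = 1,570² × 4 / (2 × 90) = 54,775.56

54,776 cases per year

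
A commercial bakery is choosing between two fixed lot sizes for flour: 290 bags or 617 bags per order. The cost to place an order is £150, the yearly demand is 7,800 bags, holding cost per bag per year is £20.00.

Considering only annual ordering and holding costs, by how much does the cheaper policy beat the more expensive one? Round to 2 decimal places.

£1,131.79

TC(Q) = (D/Q)S + (Q/2)H
TC(290) = (7,800/290)×150 + (290/2)×20 = £6,934.48
TC(617) = (7,800/617)×150 + (617/2)×20 = £8,066.27
Lots of 290 are cheaper by £1,131.79.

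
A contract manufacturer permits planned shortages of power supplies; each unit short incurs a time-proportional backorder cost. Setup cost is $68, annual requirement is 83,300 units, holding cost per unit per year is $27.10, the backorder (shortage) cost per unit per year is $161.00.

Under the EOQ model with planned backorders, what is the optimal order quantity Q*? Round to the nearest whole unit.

699 units

Q* = √(2DS/H) · √((H + b)/b)
   = √(2 × 83,300 × 68 / 27.1) · √((27.1 + 161) / 161)
   = 646.558 × 1.0809 ≈ 698.86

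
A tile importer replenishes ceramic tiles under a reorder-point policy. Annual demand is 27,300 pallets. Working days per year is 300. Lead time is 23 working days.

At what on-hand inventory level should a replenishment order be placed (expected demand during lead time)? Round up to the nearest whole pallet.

Daily demand d = 27,300 / 300 = 91.000 pallets/day
Demand during lead time = 91.000 × 23 = 2,093.00
Reorder point = 2,093.00 → round up

2,093 pallets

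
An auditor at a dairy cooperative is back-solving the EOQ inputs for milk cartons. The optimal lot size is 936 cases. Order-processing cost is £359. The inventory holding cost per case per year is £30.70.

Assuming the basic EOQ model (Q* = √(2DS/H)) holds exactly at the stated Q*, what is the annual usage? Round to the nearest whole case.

EOQ relation: Q² = 2DS/H, so rearrange for the unknown.
D = Q²H / (2S) = 936² × 30.7 / (2 × 359) = 37,459.82

37,460 cases per year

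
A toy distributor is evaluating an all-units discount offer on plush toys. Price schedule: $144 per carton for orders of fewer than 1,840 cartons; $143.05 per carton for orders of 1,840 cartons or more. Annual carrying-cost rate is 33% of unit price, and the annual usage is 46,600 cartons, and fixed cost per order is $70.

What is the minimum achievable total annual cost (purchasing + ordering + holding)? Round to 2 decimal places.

H₁ = 33%×$144 = $47.5200;  H₂ = 33%×$143.05 = $47.2065
EOQ₁ = √(2×46,600×70/47.5200) = 370.53  (< 1,840, feasible at tier 1)
EOQ₂ = √(2×46,600×70/47.2065) = 371.75  (< 1,840 → use Q = 1,840 at tier-2 price)
TC(tier 1 (EOQ₁), Q≈370.5) = $6,728,007.40
TC(tier 2, Q≈1,840.0) = $6,711,332.81
Minimum at tier 2: $6,711,332.81

$6,711,332.81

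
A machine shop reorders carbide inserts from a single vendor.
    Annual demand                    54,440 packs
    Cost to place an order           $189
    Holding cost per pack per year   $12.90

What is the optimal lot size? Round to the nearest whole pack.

2DS/H = 2·54,440·189/12.9 = 1,595,218.60
EOQ = √1,595,218.60 ≈ 1,263.02

1,263 packs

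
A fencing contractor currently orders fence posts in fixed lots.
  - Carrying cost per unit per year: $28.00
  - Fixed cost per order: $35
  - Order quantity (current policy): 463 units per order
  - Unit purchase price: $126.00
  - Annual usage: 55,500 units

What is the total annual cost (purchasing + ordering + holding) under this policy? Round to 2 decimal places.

Ordering: D/Q × S = 55,500/463 × $35 = $4,195.46
Holding:  Q/2 × H = 463/2 × $28 = $6,482.00
Purchase cost = D·C = 55,500 × 126 = $6,993,000.00
Total = $4,195.46 + $6,482.00 + $6,993,000.00 = $7,003,677.46

$7,003,677.46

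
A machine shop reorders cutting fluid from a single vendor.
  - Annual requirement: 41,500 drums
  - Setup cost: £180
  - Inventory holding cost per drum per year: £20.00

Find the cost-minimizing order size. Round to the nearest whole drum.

864 drums

Optimal lot size Q* = (2 × 41,500 × £180 / £20)^½ ≈ 864.29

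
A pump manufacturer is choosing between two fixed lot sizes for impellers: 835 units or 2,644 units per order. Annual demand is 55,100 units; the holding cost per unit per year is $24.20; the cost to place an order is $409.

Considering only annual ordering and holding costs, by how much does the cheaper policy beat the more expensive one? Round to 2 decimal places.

TC(Q) = (D/Q)S + (Q/2)H
TC(835) = (55,100/835)×409 + (835/2)×24.2 = $37,092.60
TC(2,644) = (55,100/2,644)×409 + (2,644/2)×24.2 = $40,515.81
Cheaper: Q = 835.  Difference = $3,423.21

$3,423.21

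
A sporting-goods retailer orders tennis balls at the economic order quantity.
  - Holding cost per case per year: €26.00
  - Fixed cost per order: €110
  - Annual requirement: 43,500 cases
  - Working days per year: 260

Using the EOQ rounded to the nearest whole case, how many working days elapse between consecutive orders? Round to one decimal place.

3.6 days

Q* = √(2·D·S / H) = √(2·43,500·110 / 26) = √368,076.9 ≈ 606.69 → Q = 607 cases
Days between orders = 260 / (D/Q) = 260 / 71.664 ≈ 3.628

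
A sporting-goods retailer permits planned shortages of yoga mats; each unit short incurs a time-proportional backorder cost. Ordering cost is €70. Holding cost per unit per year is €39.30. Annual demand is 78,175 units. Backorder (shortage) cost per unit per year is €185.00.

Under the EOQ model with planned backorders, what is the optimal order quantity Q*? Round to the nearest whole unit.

581 units

Basic EOQ = √(2·78,175·70/39.3) = 527.718
Backorder adjustment √((H+b)/b) = √((39.3+185)/185) = 1.1011
Q* = 527.718 × 1.1011 ≈ 581.07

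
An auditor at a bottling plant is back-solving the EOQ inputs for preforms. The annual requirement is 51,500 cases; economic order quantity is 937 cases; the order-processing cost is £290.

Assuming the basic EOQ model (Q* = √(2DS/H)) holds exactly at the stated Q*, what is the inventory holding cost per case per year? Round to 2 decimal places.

£34.02

EOQ relation: Q² = 2DS/H, so rearrange for the unknown.
H = 2DS / Q² = 2 × 51,500 × 290 / 937² = 34.0217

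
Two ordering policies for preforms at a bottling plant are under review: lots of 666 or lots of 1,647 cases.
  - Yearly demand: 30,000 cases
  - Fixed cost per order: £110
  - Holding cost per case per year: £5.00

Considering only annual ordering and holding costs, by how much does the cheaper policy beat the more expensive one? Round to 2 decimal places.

£498.81

TC(Q) = (D/Q)S + (Q/2)H
TC(666) = (30,000/666)×110 + (666/2)×5 = £6,619.95
TC(1,647) = (30,000/1,647)×110 + (1,647/2)×5 = £6,121.14
Lots of 1,647 are cheaper by £498.81.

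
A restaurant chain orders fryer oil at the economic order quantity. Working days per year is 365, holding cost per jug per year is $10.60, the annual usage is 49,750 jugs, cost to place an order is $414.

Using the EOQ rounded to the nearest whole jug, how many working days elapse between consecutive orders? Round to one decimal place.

14.5 days

EOQ = √(2DS/H) = √(2 × 49,750 × 414 / 10.6)
    = √(3,886,132.08) ≈ 1,971.33 → Q = 1,971 jugs
Days between orders = 365 / (D/Q) = 365 / 25.241 ≈ 14.461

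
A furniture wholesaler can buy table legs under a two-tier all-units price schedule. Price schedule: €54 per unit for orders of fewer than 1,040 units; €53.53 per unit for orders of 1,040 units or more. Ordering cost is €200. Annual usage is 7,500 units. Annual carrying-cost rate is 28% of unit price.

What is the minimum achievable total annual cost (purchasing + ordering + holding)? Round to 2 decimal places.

H₁ = 28%×€54 = €15.1200;  H₂ = 28%×€53.53 = €14.9884
EOQ₁ = √(2×7,500×200/15.1200) = 445.44  (< 1,040, feasible at tier 1)
EOQ₂ = √(2×7,500×200/14.9884) = 447.39  (< 1,040 → use Q = 1,040 at tier-2 price)
TC(tier 1 (EOQ₁), Q≈445.4) = €411,734.98
TC(tier 2, Q≈1,040.0) = €410,711.28
Minimum at tier 2: €410,711.28

€410,711.28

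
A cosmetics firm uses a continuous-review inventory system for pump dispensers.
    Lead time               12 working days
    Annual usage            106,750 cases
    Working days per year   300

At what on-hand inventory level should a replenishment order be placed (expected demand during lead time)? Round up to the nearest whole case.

Daily demand d = 106,750 / 300 = 355.833 cases/day
Demand during lead time = 355.833 × 12 = 4,270.00
Reorder point = 4,270.00 → round up

4,270 cases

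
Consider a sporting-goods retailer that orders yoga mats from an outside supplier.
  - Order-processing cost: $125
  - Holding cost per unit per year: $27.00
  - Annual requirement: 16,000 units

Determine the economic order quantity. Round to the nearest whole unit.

385 units

Optimal lot size Q* = (2 × 16,000 × $125 / $27)^½ ≈ 384.90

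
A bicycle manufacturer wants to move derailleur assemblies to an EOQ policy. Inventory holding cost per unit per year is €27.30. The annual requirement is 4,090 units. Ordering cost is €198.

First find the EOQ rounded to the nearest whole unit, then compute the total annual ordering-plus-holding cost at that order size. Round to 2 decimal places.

€6,649.53

Optimal lot size Q* = (2 × 4,090 × €198 / €27.3)^½ ≈ 243.57 → Q = 244 units
Annual ordering cost = (D/Q)·S = (4,090/244) × 198 = €3,318.93
Annual holding cost  = (Q/2)·H = (244/2) × 27.3 = €3,330.60
Total = €3,318.93 + €3,330.60 = €6,649.53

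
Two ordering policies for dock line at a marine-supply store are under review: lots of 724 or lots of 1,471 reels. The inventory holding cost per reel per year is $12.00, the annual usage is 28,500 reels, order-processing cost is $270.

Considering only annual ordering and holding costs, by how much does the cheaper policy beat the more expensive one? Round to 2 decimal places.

$915.32

For each Q, cost = (D/Q)·S + (Q/2)·H.
TC(724) = (28,500/724)×270 + (724/2)×12 = $14,972.45
TC(1,471) = (28,500/1,471)×270 + (1,471/2)×12 = $14,057.14
Lots of 1,471 are cheaper by $915.32.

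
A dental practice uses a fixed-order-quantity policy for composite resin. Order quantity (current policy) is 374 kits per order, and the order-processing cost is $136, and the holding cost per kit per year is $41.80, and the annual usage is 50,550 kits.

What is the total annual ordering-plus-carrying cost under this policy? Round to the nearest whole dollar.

Orders/yr = 50,550/374 = 135.160; ordering cost = 135.160 × $136 = $18,381.82
Average inventory = 374/2 = 187; holding cost = 187 × $41.8 = $7,816.60
Total = $18,381.82 + $7,816.60 = $26,198.42

$26,198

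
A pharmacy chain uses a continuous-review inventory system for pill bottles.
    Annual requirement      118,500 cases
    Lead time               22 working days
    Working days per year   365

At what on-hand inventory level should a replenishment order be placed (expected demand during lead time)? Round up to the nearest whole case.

7,143 cases

Daily demand d = 118,500 / 365 = 324.658 cases/day
Demand during lead time = 324.658 × 22 = 7,142.47
Reorder point = 7,142.47 → round up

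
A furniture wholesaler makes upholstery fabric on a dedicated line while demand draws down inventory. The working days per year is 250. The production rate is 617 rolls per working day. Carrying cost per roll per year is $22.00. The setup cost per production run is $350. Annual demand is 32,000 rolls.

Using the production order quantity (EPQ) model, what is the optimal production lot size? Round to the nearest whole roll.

1,133 rolls

d = 32,000/250 = 128.0000 rolls/day;  effective holding cost H(1 − d/p) = 22·(1 − 128.0000/617) = 17.43598
Q* = √(2DS / H_eff) = √(2·32,000·350 / 17.43598) ≈ 1,133.45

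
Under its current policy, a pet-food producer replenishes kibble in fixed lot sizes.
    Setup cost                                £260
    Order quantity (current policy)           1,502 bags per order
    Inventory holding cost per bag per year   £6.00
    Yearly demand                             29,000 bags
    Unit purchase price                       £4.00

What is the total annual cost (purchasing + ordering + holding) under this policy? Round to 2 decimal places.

£125,525.97

Annual ordering cost = (D/Q)·S = (29,000/1,502) × 260 = £5,019.97
Annual holding cost  = (Q/2)·H = (1,502/2) × 6 = £4,506.00
Purchase cost = D·C = 29,000 × 4 = £116,000.00
Total = £5,019.97 + £4,506.00 + £116,000.00 = £125,525.97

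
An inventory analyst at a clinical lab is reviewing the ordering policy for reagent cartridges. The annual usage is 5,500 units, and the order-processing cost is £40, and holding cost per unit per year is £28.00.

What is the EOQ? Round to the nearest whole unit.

125 units

EOQ = √(2DS/H) = √(2 × 5,500 × 40 / 28)
    = √(15,714.29) ≈ 125.36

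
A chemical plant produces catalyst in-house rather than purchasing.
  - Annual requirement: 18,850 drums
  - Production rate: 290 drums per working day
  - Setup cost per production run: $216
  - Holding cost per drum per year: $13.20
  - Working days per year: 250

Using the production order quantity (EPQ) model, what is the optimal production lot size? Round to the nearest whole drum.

d = 18,850/250 = 75.4000 drums/day;  effective holding cost H(1 − d/p) = 13.2·(1 − 75.4000/290) = 9.76800
Q* = √(2DS / H_eff) = √(2·18,850·216 / 9.76800) ≈ 913.05

913 drums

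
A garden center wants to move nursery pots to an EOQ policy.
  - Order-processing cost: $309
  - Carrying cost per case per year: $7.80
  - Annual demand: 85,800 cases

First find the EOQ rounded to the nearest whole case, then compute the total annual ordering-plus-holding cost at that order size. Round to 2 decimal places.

2DS/H = 2·85,800·309/7.8 = 6,798,000.00
EOQ = √6,798,000.00 ≈ 2,607.30 → Q = 2,607 cases
Orders/yr = 85,800/2,607 = 32.911; ordering cost = 32.911 × $309 = $10,169.62
Average inventory = 2,607/2 = 1303.5; holding cost = 1303.5 × $7.8 = $10,167.30
Total = $10,169.62 + $10,167.30 = $20,336.92

$20,336.92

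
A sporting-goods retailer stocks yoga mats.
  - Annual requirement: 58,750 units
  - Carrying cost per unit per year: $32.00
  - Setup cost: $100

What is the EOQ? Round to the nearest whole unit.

606 units

Optimal lot size Q* = (2 × 58,750 × $100 / $32)^½ ≈ 605.96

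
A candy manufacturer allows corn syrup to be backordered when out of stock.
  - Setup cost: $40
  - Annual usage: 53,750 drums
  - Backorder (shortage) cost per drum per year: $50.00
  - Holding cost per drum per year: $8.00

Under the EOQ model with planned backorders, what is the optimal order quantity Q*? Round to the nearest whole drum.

Q* = √(2DS/H) · √((H + b)/b)
   = √(2 × 53,750 × 40 / 8) · √((8 + 50) / 50)
   = 733.144 × 1.0770 ≈ 789.62

790 drums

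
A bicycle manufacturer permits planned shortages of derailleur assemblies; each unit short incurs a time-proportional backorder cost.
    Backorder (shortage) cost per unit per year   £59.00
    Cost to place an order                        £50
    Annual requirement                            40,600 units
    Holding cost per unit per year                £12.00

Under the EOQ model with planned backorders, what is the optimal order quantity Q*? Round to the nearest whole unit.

638 units

Q* = √(2DS/H) · √((H + b)/b)
   = √(2 × 40,600 × 50 / 12) · √((12 + 59) / 59)
   = 581.664 × 1.0970 ≈ 638.08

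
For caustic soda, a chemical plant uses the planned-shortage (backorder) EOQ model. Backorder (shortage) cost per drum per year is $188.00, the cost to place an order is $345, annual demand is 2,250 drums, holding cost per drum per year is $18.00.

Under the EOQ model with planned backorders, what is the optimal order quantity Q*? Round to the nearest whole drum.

Basic EOQ = √(2·2,250·345/18) = 293.684
Backorder adjustment √((H+b)/b) = √((18+188)/188) = 1.0468
Q* = 293.684 × 1.0468 ≈ 307.42

307 drums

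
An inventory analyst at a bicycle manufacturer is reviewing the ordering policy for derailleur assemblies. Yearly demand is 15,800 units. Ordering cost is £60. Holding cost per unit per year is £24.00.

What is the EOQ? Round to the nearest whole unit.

Q* = √(2·D·S / H) = √(2·15,800·60 / 24) = √79,000.0 ≈ 281.07

281 units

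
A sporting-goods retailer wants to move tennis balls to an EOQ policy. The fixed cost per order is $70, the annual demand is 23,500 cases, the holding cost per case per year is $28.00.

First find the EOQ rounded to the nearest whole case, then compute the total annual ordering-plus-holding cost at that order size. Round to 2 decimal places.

$9,597.92

Optimal lot size Q* = (2 × 23,500 × $70 / $28)^½ ≈ 342.78 → Q = 343 cases
Ordering: D/Q × S = 23,500/343 × $70 = $4,795.92
Holding:  Q/2 × H = 343/2 × $28 = $4,802.00
Total = $4,795.92 + $4,802.00 = $9,597.92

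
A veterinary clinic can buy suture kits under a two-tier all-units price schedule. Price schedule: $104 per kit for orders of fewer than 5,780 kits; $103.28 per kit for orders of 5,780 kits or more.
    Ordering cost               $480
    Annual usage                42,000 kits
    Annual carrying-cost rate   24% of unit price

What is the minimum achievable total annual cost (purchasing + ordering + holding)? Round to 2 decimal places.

$4,399,723.61

H₁ = 24%×$104 = $24.9600;  H₂ = 24%×$103.28 = $24.7872
EOQ₁ = √(2×42,000×480/24.9600) = 1,270.98  (< 5,780, feasible at tier 1)
EOQ₂ = √(2×42,000×480/24.7872) = 1,275.40  (< 5,780 → use Q = 5,780 at tier-2 price)
TC(tier 1 (EOQ₁), Q≈1,271.0) = $4,399,723.61
TC(tier 2, Q≈5,780.0) = $4,412,882.90
Minimum at tier 1 (EOQ₁): $4,399,723.61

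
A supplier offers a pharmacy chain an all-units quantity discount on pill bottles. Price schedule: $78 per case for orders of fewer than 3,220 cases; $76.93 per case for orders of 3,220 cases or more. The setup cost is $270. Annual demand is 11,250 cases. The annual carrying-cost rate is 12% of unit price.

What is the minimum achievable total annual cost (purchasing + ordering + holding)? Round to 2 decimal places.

H₁ = 12%×$78 = $9.3600;  H₂ = 12%×$76.93 = $9.2316
EOQ₁ = √(2×11,250×270/9.3600) = 805.63  (< 3,220, feasible at tier 1)
EOQ₂ = √(2×11,250×270/9.2316) = 811.21  (< 3,220 → use Q = 3,220 at tier-2 price)
TC(tier 1 (EOQ₁), Q≈805.6) = $885,040.69
TC(tier 2, Q≈3,220.0) = $881,268.70
Minimum at tier 2: $881,268.70

$881,268.70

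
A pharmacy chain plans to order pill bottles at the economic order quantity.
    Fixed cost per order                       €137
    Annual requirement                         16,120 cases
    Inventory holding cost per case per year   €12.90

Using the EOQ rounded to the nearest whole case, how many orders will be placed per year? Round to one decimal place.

27.6 orders per year

EOQ = √(2DS/H) = √(2 × 16,120 × 137 / 12.9)
    = √(342,393.80) ≈ 585.14 → Q = 585
N = D/Q = 16,120/585 ≈ 27.556 orders/yr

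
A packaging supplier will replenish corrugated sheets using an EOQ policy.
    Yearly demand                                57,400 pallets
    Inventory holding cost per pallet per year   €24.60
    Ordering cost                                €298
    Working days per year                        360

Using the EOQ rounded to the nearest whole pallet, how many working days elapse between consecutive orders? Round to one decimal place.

7.4 days

EOQ = √(2DS/H) = √(2 × 57,400 × 298 / 24.6)
    = √(1,390,666.67) ≈ 1,179.27 → Q = 1,179 pallets
Cycle time = (working days × Q)/D = (360 × 1,179) / 57,400 = 7.394 days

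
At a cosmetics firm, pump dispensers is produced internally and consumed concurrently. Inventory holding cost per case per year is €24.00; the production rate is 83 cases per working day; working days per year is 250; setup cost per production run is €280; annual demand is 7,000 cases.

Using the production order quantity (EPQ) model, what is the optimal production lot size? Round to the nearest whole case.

Daily demand d = 7,000/250 = 28.000; p = 83; 1 − d/p = 0.66265
EPQ = √(2DS / (H(1 − d/p)))
    = √(2 × 7,000 × 280 / (24 × 0.66265)) ≈ 496.47

496 cases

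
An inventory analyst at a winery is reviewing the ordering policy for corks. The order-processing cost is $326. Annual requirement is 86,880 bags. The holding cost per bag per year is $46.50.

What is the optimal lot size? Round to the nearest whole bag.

1,104 bags

EOQ = √(2DS/H) = √(2 × 86,880 × 326 / 46.5)
    = √(1,218,188.39) ≈ 1,103.72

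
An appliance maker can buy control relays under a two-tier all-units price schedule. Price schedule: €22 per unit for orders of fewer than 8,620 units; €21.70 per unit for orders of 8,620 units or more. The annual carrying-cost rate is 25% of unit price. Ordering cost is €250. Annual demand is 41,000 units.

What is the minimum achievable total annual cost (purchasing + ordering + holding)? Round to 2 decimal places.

H₁ = 25%×€22 = €5.5000;  H₂ = 25%×€21.70 = €5.4250
EOQ₁ = √(2×41,000×250/5.5000) = 1,930.61  (< 8,620, feasible at tier 1)
EOQ₂ = √(2×41,000×250/5.4250) = 1,943.91  (< 8,620 → use Q = 8,620 at tier-2 price)
TC(tier 1 (EOQ₁), Q≈1,930.6) = €912,618.38
TC(tier 2, Q≈8,620.0) = €914,270.85
Minimum at tier 1 (EOQ₁): €912,618.38

€912,618.38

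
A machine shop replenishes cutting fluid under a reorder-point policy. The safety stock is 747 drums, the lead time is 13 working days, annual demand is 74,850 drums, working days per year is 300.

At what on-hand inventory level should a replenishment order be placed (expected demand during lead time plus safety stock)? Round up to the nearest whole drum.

3,991 drums

Daily demand d = 74,850 / 300 = 249.500 drums/day
Demand during lead time = 249.500 × 13 = 3,243.50
Reorder point = 3,243.50 + 747 = 3,990.50 → round up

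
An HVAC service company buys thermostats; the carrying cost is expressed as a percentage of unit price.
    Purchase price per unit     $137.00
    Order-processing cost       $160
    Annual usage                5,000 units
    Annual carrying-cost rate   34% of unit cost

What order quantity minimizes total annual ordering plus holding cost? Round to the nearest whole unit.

Holding cost per unit per year: H = 34% × $137 = $46.5800
Optimal lot size Q* = (2 × 5,000 × $160 / $46.58)^½ ≈ 185.34

185 units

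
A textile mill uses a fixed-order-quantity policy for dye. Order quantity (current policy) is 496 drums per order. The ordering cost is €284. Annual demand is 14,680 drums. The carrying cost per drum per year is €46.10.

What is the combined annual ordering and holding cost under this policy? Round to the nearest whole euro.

Annual ordering cost = (D/Q)·S = (14,680/496) × 284 = €8,405.48
Annual holding cost  = (Q/2)·H = (496/2) × 46.1 = €11,432.80
Total = €8,405.48 + €11,432.80 = €19,838.28

€19,838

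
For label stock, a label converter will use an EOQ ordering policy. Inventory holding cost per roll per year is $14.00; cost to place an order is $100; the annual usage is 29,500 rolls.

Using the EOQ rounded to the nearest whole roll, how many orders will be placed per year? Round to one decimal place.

45.5 orders per year

EOQ = √(2DS/H) = √(2 × 29,500 × 100 / 14)
    = √(421,428.57) ≈ 649.18 → Q = 649
N = D/Q = 29,500/649 ≈ 45.455 orders/yr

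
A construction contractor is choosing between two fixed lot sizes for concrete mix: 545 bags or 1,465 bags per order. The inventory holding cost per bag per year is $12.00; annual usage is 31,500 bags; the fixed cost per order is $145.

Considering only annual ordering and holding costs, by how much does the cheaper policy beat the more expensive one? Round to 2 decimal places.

TC(Q) = (D/Q)S + (Q/2)H
TC(545) = (31,500/545)×145 + (545/2)×12 = $11,650.73
TC(1,465) = (31,500/1,465)×145 + (1,465/2)×12 = $11,907.75
Cheaper: Q = 545.  Difference = $257.01

$257.01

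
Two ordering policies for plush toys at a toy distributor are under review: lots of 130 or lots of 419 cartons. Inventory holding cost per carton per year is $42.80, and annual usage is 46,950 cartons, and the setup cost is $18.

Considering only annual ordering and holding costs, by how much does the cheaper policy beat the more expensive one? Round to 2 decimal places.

For each Q, cost = (D/Q)·S + (Q/2)·H.
TC(130) = (46,950/130)×18 + (130/2)×42.8 = $9,282.77
TC(419) = (46,950/419)×18 + (419/2)×42.8 = $10,983.55
Lots of 130 are cheaper by $1,700.78.

$1,700.78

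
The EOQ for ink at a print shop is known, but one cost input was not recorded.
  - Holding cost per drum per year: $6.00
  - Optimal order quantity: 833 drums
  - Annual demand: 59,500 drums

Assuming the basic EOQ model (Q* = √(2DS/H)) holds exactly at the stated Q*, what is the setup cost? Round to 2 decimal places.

$34.99

EOQ relation: Q² = 2DS/H, so rearrange for the unknown.
S = Q²H / (2D) = 833² × 6 / (2 × 59,500) = 34.9860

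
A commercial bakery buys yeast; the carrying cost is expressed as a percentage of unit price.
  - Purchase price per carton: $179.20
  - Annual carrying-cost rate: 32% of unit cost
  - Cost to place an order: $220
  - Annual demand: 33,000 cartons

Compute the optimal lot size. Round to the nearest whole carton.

H = i·C = 0.32 × $179.2 = $57.3440 per carton-year
2DS/H = 2·33,000·220/57.344 = 253,208.71
EOQ = √253,208.71 ≈ 503.20

503 cartons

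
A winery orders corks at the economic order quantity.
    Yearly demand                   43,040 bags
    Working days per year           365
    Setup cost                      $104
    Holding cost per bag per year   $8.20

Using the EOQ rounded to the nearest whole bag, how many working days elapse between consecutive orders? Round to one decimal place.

8.9 days

Q* = √(2·D·S / H) = √(2·43,040·104 / 8.2) = √1,091,746.3 ≈ 1,044.87 → Q = 1,045 bags
T = Q/D × 365 days = 1,045/43,040 × 365 = 8.862 days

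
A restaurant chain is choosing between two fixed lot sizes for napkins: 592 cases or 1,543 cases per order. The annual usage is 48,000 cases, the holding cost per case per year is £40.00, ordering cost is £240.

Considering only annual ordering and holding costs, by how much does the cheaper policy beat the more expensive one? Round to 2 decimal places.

£7,026.52

TC(Q) = (D/Q)S + (Q/2)H
TC(592) = (48,000/592)×240 + (592/2)×40 = £31,299.46
TC(1,543) = (48,000/1,543)×240 + (1,543/2)×40 = £38,325.98
|ΔTC| = |£31,299.46 − £38,325.98| = £7,026.52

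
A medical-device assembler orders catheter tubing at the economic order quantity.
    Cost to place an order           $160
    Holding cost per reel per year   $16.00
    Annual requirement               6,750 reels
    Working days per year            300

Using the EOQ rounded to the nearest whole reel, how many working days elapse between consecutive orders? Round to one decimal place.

16.3 days

Q* = √(2·D·S / H) = √(2·6,750·160 / 16) = √135,000.0 ≈ 367.42 → Q = 367 reels
T = Q/D × 300 days = 367/6,750 × 300 = 16.311 days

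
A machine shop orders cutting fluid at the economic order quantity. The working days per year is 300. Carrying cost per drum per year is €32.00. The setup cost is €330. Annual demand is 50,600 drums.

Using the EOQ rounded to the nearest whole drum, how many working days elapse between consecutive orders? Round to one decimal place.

6.1 days

Optimal lot size Q* = (2 × 50,600 × €330 / €32)^½ ≈ 1,021.58 → Q = 1,022 drums
Days between orders = 300 / (D/Q) = 300 / 49.511 ≈ 6.059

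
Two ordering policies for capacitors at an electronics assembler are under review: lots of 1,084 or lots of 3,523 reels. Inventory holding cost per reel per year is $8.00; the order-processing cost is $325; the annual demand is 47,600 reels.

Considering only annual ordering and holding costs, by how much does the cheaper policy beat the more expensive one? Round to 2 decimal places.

For each Q, cost = (D/Q)·S + (Q/2)·H.
TC(1,084) = (47,600/1,084)×325 + (1,084/2)×8 = $18,607.22
TC(3,523) = (47,600/3,523)×325 + (3,523/2)×8 = $18,483.14
|ΔTC| = |$18,607.22 − $18,483.14| = $124.07

$124.07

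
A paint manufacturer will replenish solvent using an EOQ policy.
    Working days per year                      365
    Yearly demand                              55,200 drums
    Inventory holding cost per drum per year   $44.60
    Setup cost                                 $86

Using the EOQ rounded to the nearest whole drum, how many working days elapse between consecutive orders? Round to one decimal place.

Optimal lot size Q* = (2 × 55,200 × $86 / $44.6)^½ ≈ 461.39 → Q = 461 drums
Days between orders = 365 / (D/Q) = 365 / 119.740 ≈ 3.048

3.0 days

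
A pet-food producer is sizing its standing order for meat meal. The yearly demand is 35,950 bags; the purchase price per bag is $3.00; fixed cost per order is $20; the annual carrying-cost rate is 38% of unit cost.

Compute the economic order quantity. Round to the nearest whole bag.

H = i·C = 0.38 × $3 = $1.1400 per bag-year
Q* = √(2·D·S / H) = √(2·35,950·20 / 1.14) = √1,261,403.5 ≈ 1,123.12

1,123 bags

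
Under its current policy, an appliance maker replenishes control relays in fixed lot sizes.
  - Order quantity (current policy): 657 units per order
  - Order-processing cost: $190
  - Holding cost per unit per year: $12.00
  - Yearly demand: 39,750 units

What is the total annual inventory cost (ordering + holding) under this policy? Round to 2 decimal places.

Ordering: D/Q × S = 39,750/657 × $190 = $11,495.43
Holding:  Q/2 × H = 657/2 × $12 = $3,942.00
Total = $11,495.43 + $3,942.00 = $15,437.43

$15,437.43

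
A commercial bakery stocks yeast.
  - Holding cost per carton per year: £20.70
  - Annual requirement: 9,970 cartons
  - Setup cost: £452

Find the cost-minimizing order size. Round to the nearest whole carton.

2DS/H = 2·9,970·452/20.7 = 435,404.83
EOQ = √435,404.83 ≈ 659.85

660 cartons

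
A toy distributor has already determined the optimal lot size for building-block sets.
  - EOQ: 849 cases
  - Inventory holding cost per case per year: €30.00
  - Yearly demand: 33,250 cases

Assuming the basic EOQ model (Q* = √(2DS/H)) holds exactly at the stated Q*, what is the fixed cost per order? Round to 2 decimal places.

€325.17

From Q* = √(2DS/H) ⇒ Q*² = 2DS/H.
S = Q²H / (2D) = 849² × 30 / (2 × 33,250) = 325.1734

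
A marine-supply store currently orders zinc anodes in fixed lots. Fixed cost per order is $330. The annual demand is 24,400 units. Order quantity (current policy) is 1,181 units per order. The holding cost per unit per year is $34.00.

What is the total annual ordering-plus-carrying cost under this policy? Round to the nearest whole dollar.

Annual ordering cost = (D/Q)·S = (24,400/1,181) × 330 = $6,817.95
Annual holding cost  = (Q/2)·H = (1,181/2) × 34 = $20,077.00
Total = $6,817.95 + $20,077.00 = $26,894.95

$26,895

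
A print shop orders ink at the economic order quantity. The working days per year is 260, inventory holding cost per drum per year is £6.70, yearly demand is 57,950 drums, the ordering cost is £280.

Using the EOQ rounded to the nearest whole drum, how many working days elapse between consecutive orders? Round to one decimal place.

Optimal lot size Q* = (2 × 57,950 × £280 / £6.7)^½ ≈ 2,200.81 → Q = 2,201 drums
Cycle time = (working days × Q)/D = (260 × 2,201) / 57,950 = 9.875 days

9.9 days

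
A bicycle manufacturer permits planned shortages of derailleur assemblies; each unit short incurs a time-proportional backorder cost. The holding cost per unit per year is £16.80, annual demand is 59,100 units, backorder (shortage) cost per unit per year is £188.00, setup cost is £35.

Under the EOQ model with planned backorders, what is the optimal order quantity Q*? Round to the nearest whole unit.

518 units

Basic EOQ = √(2·59,100·35/16.8) = 496.236
Backorder adjustment √((H+b)/b) = √((16.8+188)/188) = 1.0437
Q* = 496.236 × 1.0437 ≈ 517.93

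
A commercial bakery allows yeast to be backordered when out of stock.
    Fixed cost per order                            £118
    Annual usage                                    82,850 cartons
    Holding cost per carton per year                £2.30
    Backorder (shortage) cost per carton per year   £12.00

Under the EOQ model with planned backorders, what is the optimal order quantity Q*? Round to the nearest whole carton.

3,183 cartons

Q* = √(2DS/H) · √((H + b)/b)
   = √(2 × 82,850 × 118 / 2.3) · √((2.3 + 12) / 12)
   = 2,915.670 × 1.0916 ≈ 3,182.85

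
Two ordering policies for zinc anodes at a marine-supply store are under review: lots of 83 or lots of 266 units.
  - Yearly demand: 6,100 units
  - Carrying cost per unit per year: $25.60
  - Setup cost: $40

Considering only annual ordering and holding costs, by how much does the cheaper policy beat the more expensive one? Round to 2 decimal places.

Annual cost at Q: ordering D·S/Q plus holding Q·H/2.
TC(83) = (6,100/83)×40 + (83/2)×25.6 = $4,002.16
TC(266) = (6,100/266)×40 + (266/2)×25.6 = $4,322.09
|ΔTC| = |$4,002.16 − $4,322.09| = $319.93

$319.93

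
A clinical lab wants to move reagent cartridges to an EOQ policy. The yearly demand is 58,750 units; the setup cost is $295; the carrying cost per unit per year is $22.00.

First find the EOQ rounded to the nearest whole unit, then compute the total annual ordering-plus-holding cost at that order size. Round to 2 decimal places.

EOQ = √(2DS/H) = √(2 × 58,750 × 295 / 22)
    = √(1,575,568.18) ≈ 1,255.22 → Q = 1,255 units
Annual ordering cost = (D/Q)·S = (58,750/1,255) × 295 = $13,809.76
Annual holding cost  = (Q/2)·H = (1,255/2) × 22 = $13,805.00
Total = $13,809.76 + $13,805.00 = $27,614.76

$27,614.76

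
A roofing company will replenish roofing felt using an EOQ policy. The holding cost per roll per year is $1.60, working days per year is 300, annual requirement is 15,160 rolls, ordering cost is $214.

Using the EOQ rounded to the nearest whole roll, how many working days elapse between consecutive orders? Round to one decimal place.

Q* = √(2·D·S / H) = √(2·15,160·214 / 1.6) = √4,055,300.0 ≈ 2,013.78 → Q = 2,014 rolls
T = Q/D × 300 days = 2,014/15,160 × 300 = 39.855 days

39.9 days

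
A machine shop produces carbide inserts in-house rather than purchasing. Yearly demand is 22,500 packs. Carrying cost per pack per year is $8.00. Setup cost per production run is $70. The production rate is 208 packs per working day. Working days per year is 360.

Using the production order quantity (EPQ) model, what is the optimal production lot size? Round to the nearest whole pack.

750 packs

Daily demand d = 22,500/360 = 62.500; p = 208; 1 − d/p = 0.69952
EPQ = √(2DS / (H(1 − d/p)))
    = √(2 × 22,500 × 70 / (8 × 0.69952)) ≈ 750.26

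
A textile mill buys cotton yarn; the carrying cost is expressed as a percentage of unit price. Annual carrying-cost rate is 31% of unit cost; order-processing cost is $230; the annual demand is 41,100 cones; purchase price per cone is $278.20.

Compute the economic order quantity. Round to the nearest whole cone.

Carrying cost H = $278.2 × 31% = $86.2420/cone/yr
Optimal lot size Q* = (2 × 41,100 × $230 / $86.242)^½ ≈ 468.21

468 cones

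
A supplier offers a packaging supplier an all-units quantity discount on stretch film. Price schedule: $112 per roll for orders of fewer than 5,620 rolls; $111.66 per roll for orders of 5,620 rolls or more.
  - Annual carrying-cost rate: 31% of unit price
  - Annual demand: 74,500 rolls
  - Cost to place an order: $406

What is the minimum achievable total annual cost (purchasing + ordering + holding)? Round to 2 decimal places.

H₁ = 31%×$112 = $34.7200;  H₂ = 31%×$111.66 = $34.6146
EOQ₁ = √(2×74,500×406/34.7200) = 1,319.98  (< 5,620, feasible at tier 1)
EOQ₂ = √(2×74,500×406/34.6146) = 1,321.98  (< 5,620 → use Q = 5,620 at tier-2 price)
TC(tier 1 (EOQ₁), Q≈1,320.0) = $8,389,829.59
TC(tier 2, Q≈5,620.0) = $8,421,319.05
Minimum at tier 1 (EOQ₁): $8,389,829.59

$8,389,829.59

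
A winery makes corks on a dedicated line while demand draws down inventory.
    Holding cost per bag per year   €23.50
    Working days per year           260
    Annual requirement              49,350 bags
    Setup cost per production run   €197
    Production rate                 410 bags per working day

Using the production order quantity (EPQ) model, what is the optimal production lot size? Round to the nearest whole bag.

d = 49,350/260 = 189.8077 bags/day;  effective holding cost H(1 − d/p) = 23.5·(1 − 189.8077/410) = 12.62078
Q* = √(2DS / H_eff) = √(2·49,350·197 / 12.62078) ≈ 1,241.22

1,241 bags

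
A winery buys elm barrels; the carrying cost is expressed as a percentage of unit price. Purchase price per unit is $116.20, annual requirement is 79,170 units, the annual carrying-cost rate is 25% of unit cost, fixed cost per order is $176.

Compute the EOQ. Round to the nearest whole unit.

Holding cost per unit per year: H = 25% × $116.2 = $29.0500
2DS/H = 2·79,170·176/29.05 = 959,306.02
EOQ = √959,306.02 ≈ 979.44

979 units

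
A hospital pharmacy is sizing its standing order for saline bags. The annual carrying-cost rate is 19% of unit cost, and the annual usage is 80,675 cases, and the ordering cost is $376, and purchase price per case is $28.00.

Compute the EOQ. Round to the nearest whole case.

3,377 cases

H = i·C = 0.19 × $28 = $5.3200 per case-year
2DS/H = 2·80,675·376/5.32 = 11,403,684.21
EOQ = √11,403,684.21 ≈ 3,376.93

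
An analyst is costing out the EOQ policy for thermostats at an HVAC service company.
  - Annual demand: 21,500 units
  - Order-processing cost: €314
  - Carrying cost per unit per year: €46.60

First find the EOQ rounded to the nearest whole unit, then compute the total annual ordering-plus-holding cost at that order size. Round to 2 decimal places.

EOQ = √(2DS/H) = √(2 × 21,500 × 314 / 46.6)
    = √(289,742.49) ≈ 538.28 → Q = 538 units
Orders/yr = 21,500/538 = 39.963; ordering cost = 39.963 × €314 = €12,548.33
Average inventory = 538/2 = 269; holding cost = 269 × €46.6 = €12,535.40
Total = €12,548.33 + €12,535.40 = €25,083.73

€25,083.73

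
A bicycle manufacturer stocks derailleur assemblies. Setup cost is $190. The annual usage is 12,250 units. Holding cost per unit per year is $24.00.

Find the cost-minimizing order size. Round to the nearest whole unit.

Optimal lot size Q* = (2 × 12,250 × $190 / $24)^½ ≈ 440.41

440 units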